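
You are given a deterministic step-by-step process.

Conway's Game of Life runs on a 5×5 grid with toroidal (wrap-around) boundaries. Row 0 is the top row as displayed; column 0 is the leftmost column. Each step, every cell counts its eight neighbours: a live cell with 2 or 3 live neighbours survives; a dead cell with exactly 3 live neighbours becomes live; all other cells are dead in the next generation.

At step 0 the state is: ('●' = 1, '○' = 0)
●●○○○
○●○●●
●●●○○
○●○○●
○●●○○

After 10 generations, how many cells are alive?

gen 0: ●●○○○
○●○●●
●●●○○
○●○○●
○●●○○
gen 1: ○○○●●
○○○●●
○○○○○
○○○●○
○○●○○
gen 2: ○○●○●
○○○●●
○○○●●
○○○○○
○○●○●
gen 3: ●○●○●
●○●○○
○○○●●
○○○○●
○○○○○
gen 4: ●○○●●
●○●○○
●○○●●
○○○●●
●○○●●
gen 5: ○○●○○
○○●○○
●●●○○
○○●○○
○○●○○
gen 6: ○●●●○
○○●●○
○○●●○
○○●●○
○●●●○
gen 7: ○○○○●
○○○○●
○●○○●
○○○○●
○○○○●
gen 8: ●○○●●
○○○●●
○○○●●
○○○●●
●○○●●
gen 9: ○○●○○
○○●○○
●○●○○
○○●○○
○○●○○
gen 10: ○●●●○
○○●●○
○○●●○
○○●●○
○●●●○

12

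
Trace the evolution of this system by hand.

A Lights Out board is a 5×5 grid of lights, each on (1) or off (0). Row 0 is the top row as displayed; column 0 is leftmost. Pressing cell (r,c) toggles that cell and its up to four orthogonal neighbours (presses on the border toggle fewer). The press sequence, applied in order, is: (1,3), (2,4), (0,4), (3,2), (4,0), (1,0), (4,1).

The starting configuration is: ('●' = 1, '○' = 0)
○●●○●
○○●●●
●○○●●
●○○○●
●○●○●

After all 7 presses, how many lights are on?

[0] ○●●○●
○○●●●
●○○●●
●○○○●
●○●○●
[1] ○●●●●
○○○○○
●○○○●
●○○○●
●○●○●
[2] ○●●●●
○○○○●
●○○●○
●○○○○
●○●○●
[3] ○●●○○
○○○○○
●○○●○
●○○○○
●○●○●
[4] ○●●○○
○○○○○
●○●●○
●●●●○
●○○○●
[5] ○●●○○
○○○○○
●○●●○
○●●●○
○●○○●
[6] ●●●○○
●●○○○
○○●●○
○●●●○
○●○○●
[7] ●●●○○
●●○○○
○○●●○
○○●●○
●○●○●

12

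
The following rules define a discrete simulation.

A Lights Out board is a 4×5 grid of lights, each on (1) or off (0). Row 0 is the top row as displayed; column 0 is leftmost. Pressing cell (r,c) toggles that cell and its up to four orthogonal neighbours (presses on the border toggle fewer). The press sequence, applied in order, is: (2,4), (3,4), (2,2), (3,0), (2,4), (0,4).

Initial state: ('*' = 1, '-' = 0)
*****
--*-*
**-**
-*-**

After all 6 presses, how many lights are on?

step 0: *****
--*-*
**-**
-*-**
step 1: *****
--*--
**---
-*-*-
step 2: *****
--*--
**--*
-*--*
step 3: *****
-----
*-***
-**-*
step 4: *****
-----
--***
*-*-*
step 5: *****
----*
--*--
*-*--
step 6: ***--
-----
--*--
*-*--

6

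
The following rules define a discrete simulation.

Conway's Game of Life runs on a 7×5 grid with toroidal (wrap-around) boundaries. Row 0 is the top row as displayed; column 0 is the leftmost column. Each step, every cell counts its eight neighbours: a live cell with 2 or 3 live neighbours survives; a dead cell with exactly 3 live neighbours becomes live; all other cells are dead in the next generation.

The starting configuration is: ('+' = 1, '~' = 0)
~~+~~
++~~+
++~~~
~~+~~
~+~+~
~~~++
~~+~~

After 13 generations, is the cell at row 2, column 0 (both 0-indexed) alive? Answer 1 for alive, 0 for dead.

step 0: ~~+~~
++~~+
++~~~
~~+~~
~+~+~
~~~++
~~+~~
step 1: +~++~
~~+~+
~~+~+
+~+~~
~~~++
~~~++
~~+~~
step 2: ~~+~+
+~+~+
+~+~+
+++~~
+~+~~
~~+~+
~++~~
step 3: ~~+~+
~~+~~
~~+~~
~~+~~
+~+~+
+~+~~
+++~~
step 4: +~+~~
~++~~
~+++~
~~+~~
+~+~+
~~+~~
+~+~+
step 5: +~+~+
+~~~~
~~~+~
+~~~+
~~+~~
~~+~~
+~+~+
step 6: ~~~~~
++~+~
+~~~~
~~~++
~+~+~
~~+~~
+~+~+
step 7: ~~++~
++~~+
++++~
+~+++
~~~++
+~+~+
~+~+~
step 8: ~~~+~
~~~~~
~~~~~
~~~~~
~~~~~
+++~~
++~~~
step 9: ~~~~~
~~~~~
~~~~~
~~~~~
~+~~~
+~+~~
+~~~+
step 10: ~~~~~
~~~~~
~~~~~
~~~~~
~+~~~
+~~~+
++~~+
step 11: +~~~~
~~~~~
~~~~~
~~~~~
+~~~~
~~~~+
~+~~+
step 12: +~~~~
~~~~~
~~~~~
~~~~~
~~~~~
~~~~+
~~~~+
step 13: ~~~~~
~~~~~
~~~~~
~~~~~
~~~~~
~~~~~
+~~~+

0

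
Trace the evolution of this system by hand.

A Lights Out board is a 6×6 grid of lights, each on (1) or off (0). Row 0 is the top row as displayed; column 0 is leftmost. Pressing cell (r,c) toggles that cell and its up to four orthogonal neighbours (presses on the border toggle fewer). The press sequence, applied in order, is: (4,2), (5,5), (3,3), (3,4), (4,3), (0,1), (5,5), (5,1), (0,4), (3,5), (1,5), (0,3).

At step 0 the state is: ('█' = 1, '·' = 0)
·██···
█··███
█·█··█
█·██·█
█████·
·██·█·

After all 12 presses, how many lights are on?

step 0: ·██···
█··███
█·█··█
█·██·█
█████·
·██·█·
step 1: ·██···
█··███
█·█··█
█··█·█
█···█·
·█··█·
step 2: ·██···
█··███
█·█··█
█··█·█
█···██
·█···█
step 3: ·██···
█··███
█·██·█
█·█·██
█··███
·█···█
step 4: ·██···
█··███
█·████
█·██··
█··█·█
·█···█
step 5: ·██···
█··███
█·████
█·█···
█·█·██
·█·█·█
step 6: █·····
██·███
█·████
█·█···
█·█·██
·█·█·█
step 7: █·····
██·███
█·████
█·█···
█·█·█·
·█·██·
step 8: █·····
██·███
█·████
█·█···
███·█·
█·███·
step 9: █··███
██·█·█
█·████
█·█···
███·█·
█·███·
step 10: █··███
██·█·█
█·███·
█·█·██
███·██
█·███·
step 11: █··██·
██·██·
█·████
█·█·██
███·██
█·███·
step 12: █·█···
██··█·
█·████
█·█·██
███·██
█·███·

23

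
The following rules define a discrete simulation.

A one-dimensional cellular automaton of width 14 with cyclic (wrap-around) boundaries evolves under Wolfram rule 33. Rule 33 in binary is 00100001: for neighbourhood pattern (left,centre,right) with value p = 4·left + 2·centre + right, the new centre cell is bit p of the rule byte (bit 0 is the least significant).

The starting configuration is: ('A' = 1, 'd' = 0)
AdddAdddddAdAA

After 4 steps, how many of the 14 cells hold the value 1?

3

[0] AdddAdddddAdAA
[1] ddAdddAAAddAdd
[2] AdddAddddddddA
[3] ddAdddAAAAAAdd
[4] AdddAddddddddA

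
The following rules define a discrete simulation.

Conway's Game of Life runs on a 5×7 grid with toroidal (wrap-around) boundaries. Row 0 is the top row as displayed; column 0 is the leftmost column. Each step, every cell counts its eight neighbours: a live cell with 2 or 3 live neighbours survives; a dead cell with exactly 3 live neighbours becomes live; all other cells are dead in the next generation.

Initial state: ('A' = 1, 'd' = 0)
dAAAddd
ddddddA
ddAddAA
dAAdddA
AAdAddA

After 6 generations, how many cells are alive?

2

0) dAAAddd
ddddddA
ddAddAA
dAAdddA
AAdAddA
1) dAdAddA
AAdAdAA
dAAddAA
dddAddd
dddAddA
2) dAdAddd
dddAddd
dAdAdAd
AddAAAA
AddAAdd
3) dddAddd
dddAddd
AddAdAd
AAddddd
AAddddd
4) ddAdddd
ddAAddd
AAAdAdA
ddAdddd
AAAdddd
5) ddddddd
Adddddd
Adddddd
ddddddA
ddAAddd
6) ddddddd
ddddddd
AdddddA
ddddddd
ddddddd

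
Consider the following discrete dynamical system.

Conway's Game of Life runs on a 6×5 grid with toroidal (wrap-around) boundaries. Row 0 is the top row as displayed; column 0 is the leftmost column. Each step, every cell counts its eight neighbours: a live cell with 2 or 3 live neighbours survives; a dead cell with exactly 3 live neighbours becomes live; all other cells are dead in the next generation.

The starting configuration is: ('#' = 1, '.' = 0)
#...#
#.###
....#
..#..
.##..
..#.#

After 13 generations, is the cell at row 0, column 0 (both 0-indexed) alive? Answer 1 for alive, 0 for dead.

0

k=0  #...#
#.###
....#
..#..
.##..
..#.#
k=1  ..#..
.#...
###.#
.###.
.##..
..#.#
k=2  .###.
...#.
....#
....#
#....
..#..
k=3  .#.#.
...##
...##
#...#
.....
..##.
k=4  .....
#....
.....
#..##
...##
..##.
k=5  .....
.....
#....
#..#.
#....
..###
k=6  ...#.
.....
....#
##...
###..
...##
k=7  ...##
.....
#....
..#.#
..##.
##.##
k=8  ..##.
....#
.....
.##.#
.....
##...
k=9  #####
...#.
#..#.
.....
..#..
.##..
k=10  #...#
.....
....#
.....
.##..
....#
k=11  #...#
#...#
.....
.....
.....
.#.##
k=12  .#...
#...#
.....
.....
.....
...##
k=13  ...#.
#....
.....
.....
.....
.....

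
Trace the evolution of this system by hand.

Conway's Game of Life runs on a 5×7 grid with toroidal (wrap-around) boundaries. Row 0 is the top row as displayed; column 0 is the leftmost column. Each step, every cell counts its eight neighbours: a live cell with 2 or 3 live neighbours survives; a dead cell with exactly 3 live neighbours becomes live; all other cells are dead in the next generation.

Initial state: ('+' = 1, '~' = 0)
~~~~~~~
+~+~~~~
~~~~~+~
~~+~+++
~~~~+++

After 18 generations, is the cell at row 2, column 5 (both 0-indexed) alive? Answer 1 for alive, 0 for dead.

k=0  ~~~~~~~
+~+~~~~
~~~~~+~
~~+~+++
~~~~+++
k=1  ~~~~~++
~~~~~~~
~+~+++~
~~~+~~~
~~~++~+
k=2  ~~~~+++
~~~~~~+
~~+++~~
~~~~~~~
~~~++~+
k=3  +~~++~+
~~~~~~+
~~~+~~~
~~+~~+~
~~~++~+
k=4  +~~++~+
+~~++++
~~~~~~~
~~+~~+~
+~+~~~+
k=5  ~~+~~~~
+~~+~~~
~~~+~~~
~+~~~~+
+~+~+~~
k=6  ~~+~~~~
~~++~~~
+~+~~~~
++++~~~
+~++~~~
k=7  ~~~~~~~
~~++~~~
+~~~~~~
+~~~~~+
+~~~~~~
k=8  ~~~~~~~
~~~~~~~
++~~~~+
++~~~~+
+~~~~~+
k=9  ~~~~~~~
+~~~~~~
~+~~~~+
~~~~~+~
~+~~~~+
k=10  +~~~~~~
+~~~~~~
+~~~~~+
~~~~~++
~~~~~~~
k=11  ~~~~~~~
++~~~~~
+~~~~+~
+~~~~++
~~~~~~+
k=12  +~~~~~~
++~~~~+
~~~~~+~
+~~~~+~
+~~~~++
k=13  ~~~~~+~
++~~~~+
~+~~~+~
+~~~++~
++~~~+~
k=14  ~~~~~+~
++~~~++
~+~~++~
+~~~++~
++~~~+~
k=15  ~~~~++~
++~~~~~
~+~~~~~
+~~~~~~
++~~~+~
k=16  ~~~~++~
++~~~~~
~+~~~~~
+~~~~~+
++~~++~
k=17  ~~~~++~
++~~~~~
~+~~~~+
~~~~~++
++~~+~~
k=18  ~~~~+++
++~~~++
~+~~~++
~+~~~++
+~~~+~~

1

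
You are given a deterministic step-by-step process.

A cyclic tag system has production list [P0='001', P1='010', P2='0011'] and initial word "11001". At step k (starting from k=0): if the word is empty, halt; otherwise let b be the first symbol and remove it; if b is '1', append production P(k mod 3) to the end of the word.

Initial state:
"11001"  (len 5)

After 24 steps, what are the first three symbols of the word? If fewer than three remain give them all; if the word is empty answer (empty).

010

t=0: "11001"  (len 5)
t=1: "1001001"  (len 7)
t=2: "001001010"  (len 9)
t=3: "01001010"  (len 8)
t=4: "1001010"  (len 7)
t=5: "001010010"  (len 9)
t=6: "01010010"  (len 8)
t=7: "1010010"  (len 7)
t=8: "010010010"  (len 9)
t=9: "10010010"  (len 8)
t=10: "0010010001"  (len 10)
t=11: "010010001"  (len 9)
t=12: "10010001"  (len 8)
t=13: "0010001001"  (len 10)
t=14: "010001001"  (len 9)
t=15: "10001001"  (len 8)
t=16: "0001001001"  (len 10)
t=17: "001001001"  (len 9)
t=18: "01001001"  (len 8)
t=19: "1001001"  (len 7)
t=20: "001001010"  (len 9)
t=21: "01001010"  (len 8)
t=22: "1001010"  (len 7)
t=23: "001010010"  (len 9)
t=24: "01010010"  (len 8)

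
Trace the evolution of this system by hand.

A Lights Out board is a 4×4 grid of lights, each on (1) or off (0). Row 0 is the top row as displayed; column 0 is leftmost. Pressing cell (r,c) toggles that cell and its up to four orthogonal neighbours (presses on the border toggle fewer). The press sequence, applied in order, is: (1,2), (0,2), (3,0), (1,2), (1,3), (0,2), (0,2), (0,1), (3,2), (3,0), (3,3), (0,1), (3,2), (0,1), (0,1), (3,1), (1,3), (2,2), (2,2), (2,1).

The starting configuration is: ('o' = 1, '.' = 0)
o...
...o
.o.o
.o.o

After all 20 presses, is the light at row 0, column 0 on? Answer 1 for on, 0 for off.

[0] o...
...o
.o.o
.o.o
[1] o.o.
.oo.
.ooo
.o.o
[2] oo.o
.o..
.ooo
.o.o
[3] oo.o
.o..
oooo
o..o
[4] oooo
..oo
oo.o
o..o
[5] ooo.
....
oo..
o..o
[6] o..o
..o.
oo..
o..o
[7] ooo.
....
oo..
o..o
[8] ....
.o..
oo..
o..o
[9] ....
.o..
ooo.
ooo.
[10] ....
.o..
.oo.
..o.
[11] ....
.o..
.ooo
...o
[12] ooo.
....
.ooo
...o
[13] ooo.
....
.o.o
.oo.
[14] ....
.o..
.o.o
.oo.
[15] ooo.
....
.o.o
.oo.
[16] ooo.
....
...o
o...
[17] oooo
..oo
....
o...
[18] oooo
...o
.ooo
o.o.
[19] oooo
..oo
....
o...
[20] oooo
.ooo
ooo.
oo..

1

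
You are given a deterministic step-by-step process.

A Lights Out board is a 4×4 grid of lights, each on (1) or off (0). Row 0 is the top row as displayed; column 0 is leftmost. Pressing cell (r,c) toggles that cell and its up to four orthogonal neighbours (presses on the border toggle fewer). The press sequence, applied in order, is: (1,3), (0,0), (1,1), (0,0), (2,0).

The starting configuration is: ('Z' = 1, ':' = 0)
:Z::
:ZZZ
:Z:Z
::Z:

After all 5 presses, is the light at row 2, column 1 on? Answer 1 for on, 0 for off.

1

t=0: :Z::
:ZZZ
:Z:Z
::Z:
t=1: :Z:Z
:Z::
:Z::
::Z:
t=2: Z::Z
ZZ::
:Z::
::Z:
t=3: ZZ:Z
::Z:
::::
::Z:
t=4: :::Z
Z:Z:
::::
::Z:
t=5: :::Z
::Z:
ZZ::
Z:Z:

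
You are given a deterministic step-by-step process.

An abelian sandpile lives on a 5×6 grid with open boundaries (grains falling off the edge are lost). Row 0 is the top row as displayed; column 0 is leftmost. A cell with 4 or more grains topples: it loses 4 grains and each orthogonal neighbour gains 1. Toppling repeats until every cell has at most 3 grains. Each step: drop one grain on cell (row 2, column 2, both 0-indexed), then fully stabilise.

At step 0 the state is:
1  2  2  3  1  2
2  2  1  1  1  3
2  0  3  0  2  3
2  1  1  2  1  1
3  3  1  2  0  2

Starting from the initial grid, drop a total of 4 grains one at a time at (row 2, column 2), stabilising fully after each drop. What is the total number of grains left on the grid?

k=0  1  2  2  3  1  2
2  2  1  1  1  3
2  0  3  0  2  3
2  1  1  2  1  1
3  3  1  2  0  2
k=1  1  2  2  3  1  2
2  2  2  1  1  3
2  1  0  1  2  3
2  1  2  2  1  1
3  3  1  2  0  2
k=2  1  2  2  3  1  2
2  2  2  1  1  3
2  1  1  1  2  3
2  1  2  2  1  1
3  3  1  2  0  2
k=3  1  2  2  3  1  2
2  2  2  1  1  3
2  1  2  1  2  3
2  1  2  2  1  1
3  3  1  2  0  2
k=4  1  2  2  3  1  2
2  2  2  1  1  3
2  1  3  1  2  3
2  1  2  2  1  1
3  3  1  2  0  2

54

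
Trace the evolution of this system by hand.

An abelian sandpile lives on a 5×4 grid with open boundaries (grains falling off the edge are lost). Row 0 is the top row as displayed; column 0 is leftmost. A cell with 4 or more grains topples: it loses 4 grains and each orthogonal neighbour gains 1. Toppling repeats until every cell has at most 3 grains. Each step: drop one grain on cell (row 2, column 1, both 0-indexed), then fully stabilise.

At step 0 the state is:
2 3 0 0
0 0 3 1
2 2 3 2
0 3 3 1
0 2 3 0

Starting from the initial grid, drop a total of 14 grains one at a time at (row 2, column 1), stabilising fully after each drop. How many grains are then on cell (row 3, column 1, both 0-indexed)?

3

k=0  2 3 0 0
0 0 3 1
2 2 3 2
0 3 3 1
0 2 3 0
k=1  2 3 0 0
0 0 3 1
2 3 3 2
0 3 3 1
0 2 3 0
k=2  2 3 1 0
0 2 0 2
3 2 2 3
1 2 2 2
1 0 1 1
k=3  2 3 1 0
0 2 0 2
3 3 2 3
1 2 2 2
1 0 1 1
k=4  2 3 1 0
1 3 0 2
0 1 3 3
2 3 2 2
1 0 1 1
k=5  2 3 1 0
1 3 0 2
0 2 3 3
2 3 2 2
1 0 1 1
k=6  2 3 1 0
1 3 0 2
0 3 3 3
2 3 2 2
1 0 1 1
k=7  3 0 2 0
2 1 2 3
1 3 2 1
3 1 1 0
1 1 2 2
k=8  3 0 2 0
2 2 2 3
2 0 3 1
3 2 1 0
1 1 2 2
k=9  3 0 2 0
2 2 2 3
2 1 3 1
3 2 1 0
1 1 2 2
k=10  3 0 2 0
2 2 2 3
2 2 3 1
3 2 1 0
1 1 2 2
k=11  3 0 2 0
2 2 2 3
2 3 3 1
3 2 1 0
1 1 2 2
k=12  3 0 2 0
2 3 3 3
3 1 0 2
3 3 2 0
1 1 2 2
k=13  3 0 2 0
2 3 3 3
3 2 0 2
3 3 2 0
1 1 2 2
k=14  3 0 2 0
2 3 3 3
3 3 0 2
3 3 2 0
1 1 2 2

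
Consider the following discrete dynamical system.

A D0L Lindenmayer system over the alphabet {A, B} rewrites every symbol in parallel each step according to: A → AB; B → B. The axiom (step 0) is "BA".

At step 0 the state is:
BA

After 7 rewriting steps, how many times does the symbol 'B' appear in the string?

[0] BA
[1] BAB
[2] BABB
[3] BABBB
[4] BABBBB
[5] BABBBBB
[6] BABBBBBB
[7] BABBBBBBB

8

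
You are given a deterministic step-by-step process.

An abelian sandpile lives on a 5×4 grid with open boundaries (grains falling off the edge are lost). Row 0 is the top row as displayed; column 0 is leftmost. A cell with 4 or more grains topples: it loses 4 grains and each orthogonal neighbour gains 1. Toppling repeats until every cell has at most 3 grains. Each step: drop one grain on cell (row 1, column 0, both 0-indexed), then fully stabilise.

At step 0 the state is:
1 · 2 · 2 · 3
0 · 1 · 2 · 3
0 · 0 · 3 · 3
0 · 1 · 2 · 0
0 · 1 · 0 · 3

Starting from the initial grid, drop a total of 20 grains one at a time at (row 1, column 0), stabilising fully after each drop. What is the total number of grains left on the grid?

gen 0: 1 · 2 · 2 · 3
0 · 1 · 2 · 3
0 · 0 · 3 · 3
0 · 1 · 2 · 0
0 · 1 · 0 · 3
gen 1: 1 · 2 · 2 · 3
1 · 1 · 2 · 3
0 · 0 · 3 · 3
0 · 1 · 2 · 0
0 · 1 · 0 · 3
gen 2: 1 · 2 · 2 · 3
2 · 1 · 2 · 3
0 · 0 · 3 · 3
0 · 1 · 2 · 0
0 · 1 · 0 · 3
gen 3: 1 · 2 · 2 · 3
3 · 1 · 2 · 3
0 · 0 · 3 · 3
0 · 1 · 2 · 0
0 · 1 · 0 · 3
gen 4: 2 · 2 · 2 · 3
0 · 2 · 2 · 3
1 · 0 · 3 · 3
0 · 1 · 2 · 0
0 · 1 · 0 · 3
gen 5: 2 · 2 · 2 · 3
1 · 2 · 2 · 3
1 · 0 · 3 · 3
0 · 1 · 2 · 0
0 · 1 · 0 · 3
gen 6: 2 · 2 · 2 · 3
2 · 2 · 2 · 3
1 · 0 · 3 · 3
0 · 1 · 2 · 0
0 · 1 · 0 · 3
gen 7: 2 · 2 · 2 · 3
3 · 2 · 2 · 3
1 · 0 · 3 · 3
0 · 1 · 2 · 0
0 · 1 · 0 · 3
gen 8: 3 · 2 · 2 · 3
0 · 3 · 2 · 3
2 · 0 · 3 · 3
0 · 1 · 2 · 0
0 · 1 · 0 · 3
gen 9: 3 · 2 · 2 · 3
1 · 3 · 2 · 3
2 · 0 · 3 · 3
0 · 1 · 2 · 0
0 · 1 · 0 · 3
gen 10: 3 · 2 · 2 · 3
2 · 3 · 2 · 3
2 · 0 · 3 · 3
0 · 1 · 2 · 0
0 · 1 · 0 · 3
gen 11: 3 · 2 · 2 · 3
3 · 3 · 2 · 3
2 · 0 · 3 · 3
0 · 1 · 2 · 0
0 · 1 · 0 · 3
gen 12: 1 · 0 · 3 · 3
2 · 1 · 3 · 3
3 · 1 · 3 · 3
0 · 1 · 2 · 0
0 · 1 · 0 · 3
gen 13: 1 · 0 · 3 · 3
3 · 1 · 3 · 3
3 · 1 · 3 · 3
0 · 1 · 2 · 0
0 · 1 · 0 · 3
gen 14: 2 · 0 · 3 · 3
1 · 2 · 3 · 3
0 · 2 · 3 · 3
1 · 1 · 2 · 0
0 · 1 · 0 · 3
gen 15: 2 · 0 · 3 · 3
2 · 2 · 3 · 3
0 · 2 · 3 · 3
1 · 1 · 2 · 0
0 · 1 · 0 · 3
gen 16: 2 · 0 · 3 · 3
3 · 2 · 3 · 3
0 · 2 · 3 · 3
1 · 1 · 2 · 0
0 · 1 · 0 · 3
gen 17: 3 · 0 · 3 · 3
0 · 3 · 3 · 3
1 · 2 · 3 · 3
1 · 1 · 2 · 0
0 · 1 · 0 · 3
gen 18: 3 · 0 · 3 · 3
1 · 3 · 3 · 3
1 · 2 · 3 · 3
1 · 1 · 2 · 0
0 · 1 · 0 · 3
gen 19: 3 · 0 · 3 · 3
2 · 3 · 3 · 3
1 · 2 · 3 · 3
1 · 1 · 2 · 0
0 · 1 · 0 · 3
gen 20: 3 · 0 · 3 · 3
3 · 3 · 3 · 3
1 · 2 · 3 · 3
1 · 1 · 2 · 0
0 · 1 · 0 · 3

38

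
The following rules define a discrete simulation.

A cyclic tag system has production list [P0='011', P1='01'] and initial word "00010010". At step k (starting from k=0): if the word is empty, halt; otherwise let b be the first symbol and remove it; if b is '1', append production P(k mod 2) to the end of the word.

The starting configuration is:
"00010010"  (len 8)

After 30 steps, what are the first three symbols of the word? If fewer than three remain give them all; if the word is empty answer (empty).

step 0: "00010010"  (len 8)
step 1: "0010010"  (len 7)
step 2: "010010"  (len 6)
step 3: "10010"  (len 5)
step 4: "001001"  (len 6)
step 5: "01001"  (len 5)
step 6: "1001"  (len 4)
step 7: "001011"  (len 6)
step 8: "01011"  (len 5)
step 9: "1011"  (len 4)
step 10: "01101"  (len 5)
step 11: "1101"  (len 4)
step 12: "10101"  (len 5)
step 13: "0101011"  (len 7)
step 14: "101011"  (len 6)
step 15: "01011011"  (len 8)
step 16: "1011011"  (len 7)
step 17: "011011011"  (len 9)
step 18: "11011011"  (len 8)
step 19: "1011011011"  (len 10)
step 20: "01101101101"  (len 11)
step 21: "1101101101"  (len 10)
step 22: "10110110101"  (len 11)
step 23: "0110110101011"  (len 13)
step 24: "110110101011"  (len 12)
step 25: "10110101011011"  (len 14)
step 26: "011010101101101"  (len 15)
step 27: "11010101101101"  (len 14)
step 28: "101010110110101"  (len 15)
step 29: "01010110110101011"  (len 17)
step 30: "1010110110101011"  (len 16)

101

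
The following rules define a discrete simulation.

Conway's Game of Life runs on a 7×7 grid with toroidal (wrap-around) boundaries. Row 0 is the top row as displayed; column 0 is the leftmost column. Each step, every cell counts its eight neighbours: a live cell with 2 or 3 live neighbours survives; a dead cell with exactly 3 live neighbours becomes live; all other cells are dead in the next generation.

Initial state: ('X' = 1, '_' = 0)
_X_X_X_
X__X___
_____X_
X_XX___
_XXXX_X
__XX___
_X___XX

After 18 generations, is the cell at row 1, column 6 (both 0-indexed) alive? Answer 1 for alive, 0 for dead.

[0] _X_X_X_
X__X___
_____X_
X_XX___
_XXXX_X
__XX___
_X___XX
[1] _X___X_
__X___X
_XXXX_X
X____XX
X___X__
______X
XX_X_XX
[2] _X__XX_
____X_X
_XXXX__
__X____
X______
_X__X__
_XX_XX_
[3] XXX___X
XX_____
_XX_XX_
__X____
_X_____
XXXXXX_
XXX____
[4] ______X
___X_X_
X_XX___
__XX___
X___X__
___XX_X
____XX_
[5] ______X
__XXX_X
_X_____
__X_X__
__X_XX_
___X__X
___XX_X
[6] X_X___X
X_XX_X_
_X__XX_
_XX_XX_
__X_XX_
__X___X
X__XX_X
[7] __X____
X_XX_X_
X______
_XX___X
__X_X_X
XXX___X
__XX___
[8] ____X__
__XX__X
X__X___
_XXX_XX
______X
X____XX
X__X___
[9] __X_X__
__XXX__
X____X_
_XXXXXX
_XX_X__
X____X_
X___XX_
[10] _XX____
_XX_XX_
X______
______X
_______
X__X_X_
_X_XXX_
[11] X______
X_XX___
XX___XX
_______
______X
__XX_XX
XX_X_XX
[12] ___XX__
__X____
XXX___X
_____X_
_____XX
_XXX___
_X_X_X_
[13] ___XX__
X_X____
XXX___X
_X___X_
__X_XXX
XX_X_XX
_X_____
[14] _XXX___
X_X___X
__X___X
___XX__
__XX___
_X_X___
_X_X_XX
[15] ___XXX_
X_____X
XXX__XX
____X__
_______
XX_X___
_X_X___
[16] X_XXXXX
__XX___
_X___X_
XX___XX
_______
XX_____
XX_X___
[17] X____XX
X______
_X__XX_
XX___XX
_______
XXX____
___X_X_
[18] X___XX_
XX__X__
_X__XX_
XX__XXX
__X____
_XX____
__X_XX_

0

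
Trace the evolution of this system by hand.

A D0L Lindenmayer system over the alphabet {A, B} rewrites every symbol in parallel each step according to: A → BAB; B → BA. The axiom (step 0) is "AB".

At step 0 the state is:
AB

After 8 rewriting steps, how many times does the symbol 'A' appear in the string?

step 0: AB
step 1: BABBA
step 2: BABABBABABAB
step 3: BABABBABABBABABABBABABBABABBA
step 4: BABABBABABBABABABBABABBABABABBABABBABABBABABABBABABBABABABBABABBABABAB
step 5: BABABBABABBABABABBABABBABABABBABABBABABBABABABBABABBABABAB…BABABBABABBABABABBABABBABABBABABABBABABBABABABBABABBABABBA  (len 169)
step 6: BABABBABABBABABABBABABBABABABBABABBABABBABABABBABABBABABAB…BABABBABABBABABABBABABBABABBABABABBABABBABABABBABABBABABAB  (len 408)
step 7: BABABBABABBABABABBABABBABABABBABABBABABBABABABBABABBABABAB…BABABBABABBABABABBABABBABABBABABABBABABBABABABBABABBABABBA  (len 985)
step 8: BABABBABABBABABABBABABBABABABBABABBABABBABABABBABABBABABAB…BABABBABABBABABABBABABBABABBABABABBABABBABABABBABABBABABAB  (len 2378)

985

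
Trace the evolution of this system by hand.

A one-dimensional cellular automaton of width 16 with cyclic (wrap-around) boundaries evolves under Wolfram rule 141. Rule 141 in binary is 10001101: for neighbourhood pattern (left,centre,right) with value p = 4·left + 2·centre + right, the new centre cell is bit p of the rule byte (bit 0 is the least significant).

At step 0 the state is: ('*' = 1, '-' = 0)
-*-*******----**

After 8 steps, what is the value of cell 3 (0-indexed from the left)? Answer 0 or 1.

1

[0] -*-*******----**
[1] -*-******--**-*-
[2] -*-*****---*--*-
[3] -*-****--*-*--*-
[4] -*-***---*-*--*-
[5] -*-**--*-*-*--*-
[6] -*-*---*-*-*--*-
[7] -*-*-*-*-*-*--*-
[8] -*-*-*-*-*-*--*-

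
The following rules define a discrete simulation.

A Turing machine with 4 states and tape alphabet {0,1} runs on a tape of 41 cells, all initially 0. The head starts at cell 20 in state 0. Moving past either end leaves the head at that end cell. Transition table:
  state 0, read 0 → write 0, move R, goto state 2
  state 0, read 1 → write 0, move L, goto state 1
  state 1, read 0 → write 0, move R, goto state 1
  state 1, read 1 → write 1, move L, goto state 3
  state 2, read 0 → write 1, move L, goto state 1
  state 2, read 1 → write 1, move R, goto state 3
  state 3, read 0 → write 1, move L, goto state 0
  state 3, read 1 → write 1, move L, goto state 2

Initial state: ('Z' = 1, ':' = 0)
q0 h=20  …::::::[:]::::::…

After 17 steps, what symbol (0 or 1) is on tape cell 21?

step 0: q0 h=20  …::::::[:]::::::…
step 1: q2 h=21  …::::::[:]::::::…
step 2: q1 h=20  …::::::[:]Z:::::…
step 3: q1 h=21  …::::::[Z]::::::…
step 4: q3 h=20  …::::::[:]Z:::::…
step 5: q0 h=19  …::::::[:]ZZ::::…
step 6: q2 h=20  …::::::[Z]Z:::::…
step 7: q3 h=21  …:::::Z[Z]::::::…
step 8: q2 h=20  …::::::[Z]Z:::::…
step 9: q3 h=21  …:::::Z[Z]::::::…
step 10: q2 h=20  …::::::[Z]Z:::::…
step 11: q3 h=21  …:::::Z[Z]::::::…
step 12: q2 h=20  …::::::[Z]Z:::::…
step 13: q3 h=21  …:::::Z[Z]::::::…
step 14: q2 h=20  …::::::[Z]Z:::::…
step 15: q3 h=21  …:::::Z[Z]::::::…
step 16: q2 h=20  …::::::[Z]Z:::::…
step 17: q3 h=21  …:::::Z[Z]::::::…

1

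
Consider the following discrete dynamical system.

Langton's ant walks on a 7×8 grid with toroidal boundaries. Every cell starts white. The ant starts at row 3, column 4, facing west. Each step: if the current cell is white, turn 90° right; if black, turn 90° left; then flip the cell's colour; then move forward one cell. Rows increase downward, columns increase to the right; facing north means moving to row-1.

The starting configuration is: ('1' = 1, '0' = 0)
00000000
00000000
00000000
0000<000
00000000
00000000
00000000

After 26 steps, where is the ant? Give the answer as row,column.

4,7

gen 0: 00000000
00000000
00000000
0000<000
00000000
00000000
00000000
gen 1: 00000000
00000000
0000^000
00001000
00000000
00000000
00000000
gen 2: 00000000
00000000
00001>00
00001000
00000000
00000000
00000000
gen 3: 00000000
00000000
00001100
00001v00
00000000
00000000
00000000
gen 4: 00000000
00000000
00001100
0000<100
00000000
00000000
00000000
gen 5: 00000000
00000000
00001100
00000100
0000v000
00000000
00000000
gen 6: 00000000
00000000
00001100
00000100
000<1000
00000000
00000000
gen 7: 00000000
00000000
00001100
000^0100
00011000
00000000
00000000
gen 8: 00000000
00000000
00001100
0001>100
00011000
00000000
00000000
gen 9: 00000000
00000000
00001100
00011100
0001v000
00000000
00000000
gen 10: 00000000
00000000
00001100
00011100
00010>00
00000000
00000000
gen 11: 00000000
00000000
00001100
00011100
00010100
00000v00
00000000
gen 12: 00000000
00000000
00001100
00011100
00010100
0000<100
00000000
gen 13: 00000000
00000000
00001100
00011100
0001^100
00001100
00000000
gen 14: 00000000
00000000
00001100
00011100
00011>00
00001100
00000000
gen 15: 00000000
00000000
00001100
00011^00
00011000
00001100
00000000
gen 16: 00000000
00000000
00001100
0001<000
00011000
00001100
00000000
gen 17: 00000000
00000000
00001100
00010000
0001v000
00001100
00000000
gen 18: 00000000
00000000
00001100
00010000
00010>00
00001100
00000000
gen 19: 00000000
00000000
00001100
00010000
00010100
00001v00
00000000
gen 20: 00000000
00000000
00001100
00010000
00010100
000010>0
00000000
gen 21: 00000000
00000000
00001100
00010000
00010100
00001010
000000v0
gen 22: 00000000
00000000
00001100
00010000
00010100
00001010
00000<10
gen 23: 00000000
00000000
00001100
00010000
00010100
00001^10
00000110
gen 24: 00000000
00000000
00001100
00010000
00010100
000011>0
00000110
gen 25: 00000000
00000000
00001100
00010000
000101^0
00001100
00000110
gen 26: 00000000
00000000
00001100
00010000
0001011>
00001100
00000110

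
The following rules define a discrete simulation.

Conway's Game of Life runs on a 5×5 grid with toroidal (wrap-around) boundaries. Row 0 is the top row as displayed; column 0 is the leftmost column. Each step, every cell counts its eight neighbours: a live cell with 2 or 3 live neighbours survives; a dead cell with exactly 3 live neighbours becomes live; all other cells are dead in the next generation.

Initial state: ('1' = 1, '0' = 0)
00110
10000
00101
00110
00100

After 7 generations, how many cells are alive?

0) 00110
10000
00101
00110
00100
1) 01110
01101
01101
01100
01000
2) 00010
00001
00000
00010
10010
3) 00010
00000
00000
00001
00110
4) 00110
00000
00000
00010
00111
5) 00101
00000
00000
00111
00001
6) 00010
00000
00010
00011
10101
7) 00011
00000
00011
10100
10100

8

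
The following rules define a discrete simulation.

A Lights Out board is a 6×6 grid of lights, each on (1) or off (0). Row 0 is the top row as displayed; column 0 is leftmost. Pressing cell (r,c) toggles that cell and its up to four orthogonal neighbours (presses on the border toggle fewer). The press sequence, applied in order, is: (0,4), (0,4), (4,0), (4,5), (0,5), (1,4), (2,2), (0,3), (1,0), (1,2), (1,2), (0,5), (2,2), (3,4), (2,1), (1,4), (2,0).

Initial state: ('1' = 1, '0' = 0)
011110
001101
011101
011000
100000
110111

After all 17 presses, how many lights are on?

17

t=0: 011110
001101
011101
011000
100000
110111
t=1: 011001
001111
011101
011000
100000
110111
t=2: 011110
001101
011101
011000
100000
110111
t=3: 011110
001101
011101
111000
010000
010111
t=4: 011110
001101
011101
111001
010011
010110
t=5: 011101
001100
011101
111001
010011
010110
t=6: 011111
001011
011111
111001
010011
010110
t=7: 011111
000011
000011
110001
010011
010110
t=8: 010001
000111
000011
110001
010011
010110
t=9: 110001
110111
100011
110001
010011
010110
t=10: 111001
101011
101011
110001
010011
010110
t=11: 110001
110111
100011
110001
010011
010110
t=12: 110010
110110
100011
110001
010011
010110
t=13: 110010
111110
111111
111001
010011
010110
t=14: 110010
111110
111101
111110
010001
010110
t=15: 110010
101110
000101
101110
010001
010110
t=16: 110000
101001
000111
101110
010001
010110
t=17: 110000
001001
110111
001110
010001
010110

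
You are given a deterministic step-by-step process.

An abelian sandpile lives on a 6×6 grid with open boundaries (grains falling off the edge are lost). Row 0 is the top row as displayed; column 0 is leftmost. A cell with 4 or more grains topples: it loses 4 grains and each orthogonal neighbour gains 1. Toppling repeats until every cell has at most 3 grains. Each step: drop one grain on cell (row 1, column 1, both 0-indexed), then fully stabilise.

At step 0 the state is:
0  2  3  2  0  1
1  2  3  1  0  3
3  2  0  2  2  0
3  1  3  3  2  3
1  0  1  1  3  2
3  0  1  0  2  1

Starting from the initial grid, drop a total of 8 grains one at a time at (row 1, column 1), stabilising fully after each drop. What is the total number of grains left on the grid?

[0] 0  2  3  2  0  1
1  2  3  1  0  3
3  2  0  2  2  0
3  1  3  3  2  3
1  0  1  1  3  2
3  0  1  0  2  1
[1] 0  2  3  2  0  1
1  3  3  1  0  3
3  2  0  2  2  0
3  1  3  3  2  3
1  0  1  1  3  2
3  0  1  0  2  1
[2] 1  0  1  3  0  1
2  2  1  2  0  3
3  3  1  2  2  0
3  1  3  3  2  3
1  0  1  1  3  2
3  0  1  0  2  1
[3] 1  0  1  3  0  1
2  3  1  2  0  3
3  3  1  2  2  0
3  1  3  3  2  3
1  0  1  1  3  2
3  0  1  0  2  1
[4] 2  1  1  3  0  1
0  2  2  2  0  3
2  1  2  2  2  0
0  3  3  3  2  3
2  0  1  1  3  2
3  0  1  0  2  1
[5] 2  1  1  3  0  1
0  3  2  2  0  3
2  1  2  2  2  0
0  3  3  3  2  3
2  0  1  1  3  2
3  0  1  0  2  1
[6] 2  2  1  3  0  1
1  0  3  2  0  3
2  2  2  2  2  0
0  3  3  3  2  3
2  0  1  1  3  2
3  0  1  0  2  1
[7] 2  2  1  3  0  1
1  1  3  2  0  3
2  2  2  2  2  0
0  3  3  3  2  3
2  0  1  1  3  2
3  0  1  0  2  1
[8] 2  2  1  3  0  1
1  2  3  2  0  3
2  2  2  2  2  0
0  3  3  3  2  3
2  0  1  1  3  2
3  0  1  0  2  1

60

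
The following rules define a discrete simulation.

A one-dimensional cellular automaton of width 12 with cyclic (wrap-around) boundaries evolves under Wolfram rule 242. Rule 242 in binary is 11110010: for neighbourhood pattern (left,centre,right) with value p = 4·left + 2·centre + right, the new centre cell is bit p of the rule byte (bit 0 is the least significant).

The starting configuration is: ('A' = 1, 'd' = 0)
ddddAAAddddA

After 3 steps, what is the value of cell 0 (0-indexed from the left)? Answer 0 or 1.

[0] ddddAAAddddA
[1] AddAdAAAddAd
[2] dAAdAdAAAAdA
[3] AdAAdAdAAAAd

1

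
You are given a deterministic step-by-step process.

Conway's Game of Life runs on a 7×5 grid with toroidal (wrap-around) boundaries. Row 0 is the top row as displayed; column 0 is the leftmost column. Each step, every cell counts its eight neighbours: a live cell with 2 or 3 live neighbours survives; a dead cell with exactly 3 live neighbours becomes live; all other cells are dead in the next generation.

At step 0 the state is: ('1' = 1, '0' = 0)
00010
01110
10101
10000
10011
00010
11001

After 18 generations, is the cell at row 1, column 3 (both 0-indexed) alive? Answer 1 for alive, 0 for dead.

1

k=0  00010
01110
10101
10000
10011
00010
11001
k=1  00010
11000
10101
00000
10010
01110
10111
k=2  00010
11110
10001
11010
01011
00000
10000
k=3  10010
11110
00000
01010
01011
10001
00000
k=4  10010
11110
10011
10011
01010
10011
10000
k=5  10010
00000
00000
01000
01000
11110
11010
k=6  11100
00000
00000
00000
00000
00010
00010
k=7  01100
01000
00000
00000
00000
00000
01011
k=8  01010
01100
00000
00000
00000
00000
11010
k=9  00011
01100
00000
00000
00000
00000
11001
k=10  00011
00110
00000
00000
00000
10000
10011
k=11  10000
00111
00000
00000
00000
10000
10010
k=12  11100
00011
00010
00000
00000
00001
11000
k=13  00110
11011
00011
00000
00000
10000
00101
k=14  00000
11000
00110
00000
00000
00000
01101
k=15  00100
01100
01100
00000
00000
00000
00000
k=16  01100
00010
01100
00000
00000
00000
00000
k=17  00100
00010
00100
00000
00000
00000
00000
k=18  00000
00110
00000
00000
00000
00000
00000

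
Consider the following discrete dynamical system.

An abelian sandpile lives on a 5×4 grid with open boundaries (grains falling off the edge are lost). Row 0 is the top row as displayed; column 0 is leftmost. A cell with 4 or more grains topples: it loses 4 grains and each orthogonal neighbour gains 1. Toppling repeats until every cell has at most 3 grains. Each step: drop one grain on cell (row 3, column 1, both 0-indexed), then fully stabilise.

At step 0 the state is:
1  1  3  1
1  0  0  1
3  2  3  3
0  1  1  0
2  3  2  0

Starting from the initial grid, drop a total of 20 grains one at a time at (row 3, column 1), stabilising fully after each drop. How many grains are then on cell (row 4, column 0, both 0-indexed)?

3

gen 0: 1  1  3  1
1  0  0  1
3  2  3  3
0  1  1  0
2  3  2  0
gen 1: 1  1  3  1
1  0  0  1
3  2  3  3
0  2  1  0
2  3  2  0
gen 2: 1  1  3  1
1  0  0  1
3  2  3  3
0  3  1  0
2  3  2  0
gen 3: 1  1  3  1
1  0  0  1
3  3  3  3
1  1  2  0
3  0  3  0
gen 4: 1  1  3  1
1  0  0  1
3  3  3  3
1  2  2  0
3  0  3  0
gen 5: 1  1  3  1
1  0  0  1
3  3  3  3
1  3  2  0
3  0  3  0
gen 6: 1  1  3  1
2  1  1  2
0  2  2  0
3  2  1  2
3  2  0  1
gen 7: 1  1  3  1
2  1  1  2
0  2  2  0
3  3  1  2
3  2  0  1
gen 8: 1  1  3  1
2  1  1  2
1  3  2  0
1  2  2  2
1  0  1  1
gen 9: 1  1  3  1
2  1  1  2
1  3  2  0
1  3  2  2
1  0  1  1
gen 10: 1  1  3  1
2  2  1  2
2  0  3  0
2  1  3  2
1  1  1  1
gen 11: 1  1  3  1
2  2  1  2
2  0  3  0
2  2  3  2
1  1  1  1
gen 12: 1  1  3  1
2  2  1  2
2  0  3  0
2  3  3  2
1  1  1  1
gen 13: 1  1  3  1
2  2  2  2
2  2  0  1
3  1  1  3
1  2  2  1
gen 14: 1  1  3  1
2  2  2  2
2  2  0  1
3  2  1  3
1  2  2  1
gen 15: 1  1  3  1
2  2  2  2
2  2  0  1
3  3  1  3
1  2  2  1
gen 16: 1  1  3  1
2  2  2  2
3  3  0  1
0  1  2  3
2  3  2  1
gen 17: 1  1  3  1
2  2  2  2
3  3  0  1
0  2  2  3
2  3  2  1
gen 18: 1  1  3  1
2  2  2  2
3  3  0  1
0  3  2  3
2  3  2  1
gen 19: 1  1  3  1
3  3  2  2
0  1  1  1
2  2  3  3
3  0  3  1
gen 20: 1  1  3  1
3  3  2  2
0  1  1  1
2  3  3  3
3  0  3  1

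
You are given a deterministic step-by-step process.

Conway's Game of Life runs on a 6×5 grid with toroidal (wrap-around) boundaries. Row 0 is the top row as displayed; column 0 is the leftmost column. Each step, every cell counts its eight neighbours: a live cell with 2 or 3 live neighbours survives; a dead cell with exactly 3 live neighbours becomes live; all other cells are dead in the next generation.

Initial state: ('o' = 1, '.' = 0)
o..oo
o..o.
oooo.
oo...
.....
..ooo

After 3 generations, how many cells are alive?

2

gen 0: o..oo
o..o.
oooo.
oo...
.....
..ooo
gen 1: oo...
.....
...o.
o...o
ooooo
o.o..
gen 2: oo...
.....
....o
.....
..o..
.....
gen 3: .....
o....
.....
.....
.....
.o...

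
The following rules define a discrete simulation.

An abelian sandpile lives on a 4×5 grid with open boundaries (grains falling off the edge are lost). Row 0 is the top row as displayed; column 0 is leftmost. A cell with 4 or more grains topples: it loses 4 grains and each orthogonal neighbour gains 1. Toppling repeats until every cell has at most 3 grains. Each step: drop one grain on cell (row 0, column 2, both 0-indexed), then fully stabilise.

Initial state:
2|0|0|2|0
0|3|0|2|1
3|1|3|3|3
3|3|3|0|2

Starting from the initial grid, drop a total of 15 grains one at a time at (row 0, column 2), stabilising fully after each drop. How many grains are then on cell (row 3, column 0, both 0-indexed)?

[0] 2|0|0|2|0
0|3|0|2|1
3|1|3|3|3
3|3|3|0|2
[1] 2|0|1|2|0
0|3|0|2|1
3|1|3|3|3
3|3|3|0|2
[2] 2|0|2|2|0
0|3|0|2|1
3|1|3|3|3
3|3|3|0|2
[3] 2|0|3|2|0
0|3|0|2|1
3|1|3|3|3
3|3|3|0|2
[4] 2|1|0|3|0
0|3|1|2|1
3|1|3|3|3
3|3|3|0|2
[5] 2|1|1|3|0
0|3|1|2|1
3|1|3|3|3
3|3|3|0|2
[6] 2|1|2|3|0
0|3|1|2|1
3|1|3|3|3
3|3|3|0|2
[7] 2|1|3|3|0
0|3|1|2|1
3|1|3|3|3
3|3|3|0|2
[8] 2|2|1|0|1
0|3|2|3|1
3|1|3|3|3
3|3|3|0|2
[9] 2|2|2|0|1
0|3|2|3|1
3|1|3|3|3
3|3|3|0|2
[10] 2|2|3|0|1
0|3|2|3|1
3|1|3|3|3
3|3|3|0|2
[11] 2|3|0|1|1
0|3|3|3|1
3|1|3|3|3
3|3|3|0|2
[12] 2|3|1|1|1
0|3|3|3|1
3|1|3|3|3
3|3|3|0|2
[13] 2|3|2|1|1
0|3|3|3|1
3|1|3|3|3
3|3|3|0|2
[14] 2|3|3|1|1
0|3|3|3|1
3|1|3|3|3
3|3|3|0|2
[15] 3|1|2|3|1
2|2|3|1|3
1|1|3|2|0
1|2|1|2|3

1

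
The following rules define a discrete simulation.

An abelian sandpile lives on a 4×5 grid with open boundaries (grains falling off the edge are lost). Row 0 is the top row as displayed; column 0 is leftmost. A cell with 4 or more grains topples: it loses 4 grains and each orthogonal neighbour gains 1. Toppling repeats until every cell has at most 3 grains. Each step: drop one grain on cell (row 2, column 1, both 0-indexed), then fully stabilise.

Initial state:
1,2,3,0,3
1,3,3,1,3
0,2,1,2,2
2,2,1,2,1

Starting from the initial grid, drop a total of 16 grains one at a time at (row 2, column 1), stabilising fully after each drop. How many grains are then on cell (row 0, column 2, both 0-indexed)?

0) 1,2,3,0,3
1,3,3,1,3
0,2,1,2,2
2,2,1,2,1
1) 1,2,3,0,3
1,3,3,1,3
0,3,1,2,2
2,2,1,2,1
2) 2,0,1,1,3
2,2,1,2,3
1,1,3,2,2
2,3,1,2,1
3) 2,0,1,1,3
2,2,1,2,3
1,2,3,2,2
2,3,1,2,1
4) 2,0,1,1,3
2,2,1,2,3
1,3,3,2,2
2,3,1,2,1
5) 2,0,1,1,3
2,3,2,2,3
2,2,0,3,2
3,0,3,2,1
6) 2,0,1,1,3
2,3,2,2,3
2,3,0,3,2
3,0,3,2,1
7) 2,1,1,1,3
3,0,3,2,3
3,1,1,3,2
3,1,3,2,1
8) 2,1,1,1,3
3,0,3,2,3
3,2,1,3,2
3,1,3,2,1
9) 2,1,1,1,3
3,0,3,2,3
3,3,1,3,2
3,1,3,2,1
10) 3,1,1,1,3
0,2,3,2,3
2,1,2,3,2
0,3,3,2,1
11) 3,1,1,1,3
0,2,3,2,3
2,2,2,3,2
0,3,3,2,1
12) 3,1,1,1,3
0,2,3,2,3
2,3,2,3,2
0,3,3,2,1
13) 3,2,2,3,0
1,0,2,1,2
3,3,2,3,0
1,1,2,0,3
14) 3,2,2,3,0
2,1,2,1,2
0,1,3,3,0
2,2,2,0,3
15) 3,2,2,3,0
2,1,2,1,2
0,2,3,3,0
2,2,2,0,3
16) 3,2,2,3,0
2,1,2,1,2
0,3,3,3,0
2,2,2,0,3

2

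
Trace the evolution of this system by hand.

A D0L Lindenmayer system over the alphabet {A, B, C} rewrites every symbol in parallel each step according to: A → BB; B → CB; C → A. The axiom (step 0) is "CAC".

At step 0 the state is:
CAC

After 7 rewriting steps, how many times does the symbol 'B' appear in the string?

54

step 0: CAC
step 1: ABBA
step 2: BBCBCBBB
step 3: CBCBACBACBCBCB
step 4: ACBACBBBACBBBACBACBACB
step 5: BBACBBBACBCBCBBBACBCBCBBBACBBBACBBBACB
step 6: CBCBBBACBCBCBBBACBACBACBCBCBBBACBACBACBCBCBBBACBCBCBBBACBCBCBBBACB
step 7: ACBACBCBCBBBACBACBACBCBCBBBACBBBACBBBACBACBACBCBCBBBACBBBACBBBACBACBACBCBCBBBACBACBACBCBCBBBACBACBACBCBCBBBACB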